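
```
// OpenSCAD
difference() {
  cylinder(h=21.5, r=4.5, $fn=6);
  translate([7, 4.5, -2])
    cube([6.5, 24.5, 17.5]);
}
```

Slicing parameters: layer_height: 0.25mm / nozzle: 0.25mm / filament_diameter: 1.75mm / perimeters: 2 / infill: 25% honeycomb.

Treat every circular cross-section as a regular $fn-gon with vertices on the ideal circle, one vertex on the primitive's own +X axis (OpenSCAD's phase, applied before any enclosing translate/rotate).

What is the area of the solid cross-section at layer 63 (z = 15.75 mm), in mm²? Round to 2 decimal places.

At z = 15.75 mm: the r=4.5 cylinder gives a regular 6-gon of circumradius 4.5 (constant along its height) (area = (6/2)·4.500²·sin(360°/6) = 52.61 mm²); the cube at (7, 4.5) does not reach this height (z outside [-2, 15.5]); Taking the first minus the rest: none of the subtracted shapes is present at this height, so the r=4.5 cylinder is unchanged — area = 52.61 mm². Overall, the cross-section is a single solid region. Net area = 52.61 mm².

52.61 mm²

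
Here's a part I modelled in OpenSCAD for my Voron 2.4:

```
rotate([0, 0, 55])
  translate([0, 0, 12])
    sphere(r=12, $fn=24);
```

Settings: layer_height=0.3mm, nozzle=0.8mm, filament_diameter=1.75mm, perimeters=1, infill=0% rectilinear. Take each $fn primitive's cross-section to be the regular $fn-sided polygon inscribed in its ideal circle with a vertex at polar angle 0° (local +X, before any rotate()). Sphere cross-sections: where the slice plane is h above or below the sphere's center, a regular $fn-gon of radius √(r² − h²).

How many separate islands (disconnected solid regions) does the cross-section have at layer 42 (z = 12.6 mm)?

1

At z = 12.6 mm: the r=12 sphere contributes a regular 24-gon of circumradius √(12²−0.6²) = 11.985; (whole slice rotated 55° about Z — lengths, areas and connectivity unchanged). Overall, the cross-section is a single solid region. Island count = 1.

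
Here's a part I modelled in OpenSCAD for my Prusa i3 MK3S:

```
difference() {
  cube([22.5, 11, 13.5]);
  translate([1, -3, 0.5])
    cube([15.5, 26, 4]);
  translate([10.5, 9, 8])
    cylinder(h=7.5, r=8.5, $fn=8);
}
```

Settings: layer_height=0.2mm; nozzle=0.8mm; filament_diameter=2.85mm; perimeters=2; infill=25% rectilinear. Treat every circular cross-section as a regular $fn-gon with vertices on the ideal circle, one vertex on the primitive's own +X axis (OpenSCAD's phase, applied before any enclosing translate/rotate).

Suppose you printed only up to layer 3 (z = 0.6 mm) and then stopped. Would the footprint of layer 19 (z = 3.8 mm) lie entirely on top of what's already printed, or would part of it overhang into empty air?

Compare the two slices. At z = 0.6: the cube (footprint 22.5×11) is included at this height (area 247.50 mm²); the 15.5×26 cube at (1, -3) contributes its full rectangle (area 403.00 mm²); the cylinder at (10.5, 9) is not intersected at this z (z outside [8, 15.5]); After the difference (first − rest): starting from the 22.5×11 cube (247.50 mm²), the 15.5×26 cube at (1, -3) partially overlaps it — only the 170.50 mm² overlap (of its 403.00 mm²) is removed, clipping the outline — area = 77.00 mm². At z = 3.8: the cube (footprint 22.5×11) is included at this height (area 247.50 mm²); the cube at (1, -3) is present — its section is the full 15.5×26 rectangle (area 403.00 mm²); the cylinder at (10.5, 9) is absent (z outside [8, 15.5]); Taking the first minus the rest: starting from the 22.5×11 cube (247.50 mm²), the 15.5×26 cube at (1, -3) partially overlaps it — only the 170.50 mm² overlap (of its 403.00 mm²) is removed, clipping the outline — area = 77.00 mm². Checking containment: the cross-section at z = 3.8 is a subset of the cross-section at z = 0.6.

entirely on top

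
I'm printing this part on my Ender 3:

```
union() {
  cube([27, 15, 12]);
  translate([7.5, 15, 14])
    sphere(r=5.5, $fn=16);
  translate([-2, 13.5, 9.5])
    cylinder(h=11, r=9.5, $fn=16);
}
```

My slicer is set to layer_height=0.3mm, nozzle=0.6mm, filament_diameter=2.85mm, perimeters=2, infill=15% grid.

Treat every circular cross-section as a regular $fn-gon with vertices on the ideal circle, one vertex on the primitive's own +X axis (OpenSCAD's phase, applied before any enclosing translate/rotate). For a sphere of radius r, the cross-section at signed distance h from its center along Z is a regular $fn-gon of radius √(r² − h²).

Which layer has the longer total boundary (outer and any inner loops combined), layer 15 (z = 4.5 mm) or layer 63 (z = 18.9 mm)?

layer 15 (z = 4.5 mm)

Layer 15 (z = 4.5): the cube (footprint 27×15) is included at this height (perimeter 84.00 mm); the sphere at (7.5, 15) does not reach this height (|z−center|=9.500 > r=5.5); the cylinder at (-2, 13.5) is not intersected at this z (z outside [9.5, 20.5]); Taking the union: only the 27×15 cube is present, so the union is just that shape — boundary = 84.00 mm. So its perimeter = 84.00 mm. Layer 63 (z = 18.9): the cube does not reach this height (z outside [0, 12]); the sphere at (7.5, 15): section is a regular 16-gon, circumradius = √(r²−h²) = √(5.5²−4.9²) = 2.498 (perimeter = 2·16·2.498·sin(180°/16) = 15.59 mm); the r=9.5 cylinder at (-2, 13.5) gives a regular 16-gon of circumradius 9.5 (constant along its height) (perimeter = 2·16·9.500·sin(180°/16) = 59.31 mm); Taking the union: the regions partially overlap (shared area 7.92 mm²), so the edge portions inside another operand are dropped and the merged outline is re-measured after clipping — boundary = 63.25 mm. So its perimeter = 63.25 mm. Layer 15 is larger (84.00 vs 63.25 mm).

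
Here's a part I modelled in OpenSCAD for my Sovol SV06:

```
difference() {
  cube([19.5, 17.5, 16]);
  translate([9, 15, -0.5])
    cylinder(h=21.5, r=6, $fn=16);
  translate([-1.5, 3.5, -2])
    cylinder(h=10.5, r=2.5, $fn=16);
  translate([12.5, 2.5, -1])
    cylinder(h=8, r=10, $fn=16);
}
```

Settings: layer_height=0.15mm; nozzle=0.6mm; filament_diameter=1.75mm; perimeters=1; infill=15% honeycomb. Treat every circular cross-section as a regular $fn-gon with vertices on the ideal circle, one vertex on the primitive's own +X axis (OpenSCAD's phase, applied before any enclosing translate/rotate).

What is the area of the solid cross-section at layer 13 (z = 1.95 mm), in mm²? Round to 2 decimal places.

90.05 mm²

At z = 1.95 mm: the cube is present — its section is the full 19.5×17.5 rectangle (area 341.25 mm²); the r=6 cylinder at (9, 15) gives a regular 16-gon of circumradius 6 (constant along its height) (area = (16/2)·6.000²·sin(360°/16) = 110.21 mm²); the cylinder at (-1.5, 3.5): section is a regular 16-gon, circumradius r=2.5 (area = (16/2)·2.500²·sin(360°/16) = 19.13 mm²); the r=10 cylinder at (12.5, 2.5) contributes a regular 16-gon of circumradius 10 (area = (16/2)·10.000²·sin(360°/16) = 306.15 mm²); After the difference (first − rest): starting from the 19.5×17.5 cube (341.25 mm²), the r=6 cylinder at (9, 15) partially overlaps it — only the 83.84 mm² overlap (of its 110.21 mm²) is removed, clipping the outline; the r=2.5 cylinder at (-1.5, 3.5) partially overlaps it — only the 2.65 mm² overlap (of its 19.13 mm²) is removed, clipping the outline; the r=10 cylinder at (12.5, 2.5) partially overlaps it — only the 164.70 mm² overlap (of its 306.15 mm²) is removed, clipping the outline — area = 90.05 mm². Overall, the cross-section has 2 separate islands. Net area = 90.05 mm².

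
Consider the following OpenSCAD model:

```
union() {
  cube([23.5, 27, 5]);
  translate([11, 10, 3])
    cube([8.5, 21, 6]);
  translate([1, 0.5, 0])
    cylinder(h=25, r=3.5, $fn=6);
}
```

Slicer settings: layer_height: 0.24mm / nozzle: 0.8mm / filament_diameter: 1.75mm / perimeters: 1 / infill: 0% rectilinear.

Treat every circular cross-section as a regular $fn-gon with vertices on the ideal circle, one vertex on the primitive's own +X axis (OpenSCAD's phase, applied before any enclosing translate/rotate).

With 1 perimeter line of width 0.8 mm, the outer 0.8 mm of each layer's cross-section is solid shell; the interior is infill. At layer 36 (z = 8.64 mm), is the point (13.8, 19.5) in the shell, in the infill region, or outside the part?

infill

At z = 8.64 mm: the cube is absent (z outside [0, 5]); the cube at (11, 10) (footprint 8.5×21) is included at this height; the r=3.5 cylinder at (1, 0.5) gives a regular 6-gon of circumradius 3.5 (constant along its height); Combining (union): the 2 present regions are separate (no shared area or edge), so areas and boundary lengths simply add and each stays a separate island — 2 connected regions. Overall, the cross-section has 2 separate islands. The nearest boundary edge runs (11.00, 10.00)→(11.00, 31.00); distance from the point to it = 2.80 mm. (Shell/infill is judged within the island containing the point — the largest one.) The point is inside the cross-section and 2.80 mm from the nearest boundary — more than the 0.8 mm shell width (1 × 0.8), so it's in the infill interior.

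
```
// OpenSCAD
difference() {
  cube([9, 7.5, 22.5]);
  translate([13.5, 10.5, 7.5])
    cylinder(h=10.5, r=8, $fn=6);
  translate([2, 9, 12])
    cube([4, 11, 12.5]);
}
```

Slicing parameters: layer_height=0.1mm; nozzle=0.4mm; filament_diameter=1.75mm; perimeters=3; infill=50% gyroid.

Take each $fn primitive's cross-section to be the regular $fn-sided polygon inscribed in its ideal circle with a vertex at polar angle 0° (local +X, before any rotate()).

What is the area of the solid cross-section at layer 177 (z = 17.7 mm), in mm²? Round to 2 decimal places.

64.79 mm²

At z = 17.7 mm: the cube is present — its section is the full 9×7.5 rectangle (area 67.50 mm²); the r=8 cylinder at (13.5, 10.5) gives a regular 6-gon of circumradius 8 (constant along its height) (area = (6/2)·8.000²·sin(360°/6) = 166.28 mm²); the 4×11 cube at (2, 9) contributes its full rectangle (area 44.00 mm²); Taking the first minus the rest: starting from the 9×7.5 cube (67.50 mm²), the r=8 cylinder at (13.5, 10.5) partially overlaps it — only the 2.71 mm² overlap (of its 166.28 mm²) is removed, clipping the outline; the 4×11 cube at (2, 9) misses the remaining region (no effect) — area = 64.79 mm². Overall, the cross-section is a single solid region. Net area = 64.79 mm².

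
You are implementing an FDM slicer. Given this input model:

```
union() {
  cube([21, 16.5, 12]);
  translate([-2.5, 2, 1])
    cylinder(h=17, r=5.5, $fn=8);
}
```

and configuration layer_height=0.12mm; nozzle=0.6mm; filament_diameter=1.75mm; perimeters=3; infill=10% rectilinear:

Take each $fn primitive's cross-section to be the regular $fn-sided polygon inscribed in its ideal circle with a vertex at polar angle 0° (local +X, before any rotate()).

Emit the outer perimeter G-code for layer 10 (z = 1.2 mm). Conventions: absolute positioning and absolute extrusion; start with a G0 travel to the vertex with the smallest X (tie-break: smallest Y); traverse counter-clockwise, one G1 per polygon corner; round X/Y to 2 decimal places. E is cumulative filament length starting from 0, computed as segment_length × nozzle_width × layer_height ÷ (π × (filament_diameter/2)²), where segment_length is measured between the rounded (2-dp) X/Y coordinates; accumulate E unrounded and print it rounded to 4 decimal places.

At z = 1.2 mm: the 21×16.5 cube contributes its full rectangle; the cylinder at (-2.5, 2): section is a regular 8-gon, circumradius r=5.5; Combining (union): the regions partially overlap (shared area 14.11 mm²), so overlapping operands fuse into one piece — 1 connected region. The outline is a single polygon with 11 vertices. Extrusion per mm of travel: 0.6 × 0.12 / (π × 0.875²) = 0.029934. Accumulating E over each segment gives final E = 2.7591.

G0 X-8.00 Y2.00 Z1.20
G1 X-6.39 Y-1.89 E0.1260
G1 X-2.50 Y-3.50 E0.2520
G1 X1.39 Y-1.89 E0.3781
G1 X2.17 Y0.00 E0.4393
G1 X21.00 Y0.00 E1.0029
G1 X21.00 Y16.50 E1.4968
G1 X0.00 Y16.50 E2.1255
G1 X0.00 Y6.46 E2.4260
G1 X-2.50 Y7.50 E2.5071
G1 X-6.39 Y5.89 E2.6331
G1 X-8.00 Y2.00 E2.7591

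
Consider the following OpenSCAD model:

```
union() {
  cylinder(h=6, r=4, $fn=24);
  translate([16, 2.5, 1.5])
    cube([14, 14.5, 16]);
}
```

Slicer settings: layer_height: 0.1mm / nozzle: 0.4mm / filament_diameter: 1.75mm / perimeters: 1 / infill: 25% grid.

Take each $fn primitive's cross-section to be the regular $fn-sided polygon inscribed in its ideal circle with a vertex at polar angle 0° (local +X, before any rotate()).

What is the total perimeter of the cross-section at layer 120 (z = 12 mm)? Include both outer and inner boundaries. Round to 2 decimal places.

57.00 mm

At z = 12 mm: the cylinder is absent (z outside [0, 6]); the 14×14.5 cube at (16, 2.5) contributes its full rectangle (perimeter 57.00 mm); Taking the union: only the 14×14.5 cube at (16, 2.5) is present, so the union is just that shape — boundary = 57.00 mm. Overall, the cross-section is a single solid region. Total boundary length (outer) = 57.00 mm.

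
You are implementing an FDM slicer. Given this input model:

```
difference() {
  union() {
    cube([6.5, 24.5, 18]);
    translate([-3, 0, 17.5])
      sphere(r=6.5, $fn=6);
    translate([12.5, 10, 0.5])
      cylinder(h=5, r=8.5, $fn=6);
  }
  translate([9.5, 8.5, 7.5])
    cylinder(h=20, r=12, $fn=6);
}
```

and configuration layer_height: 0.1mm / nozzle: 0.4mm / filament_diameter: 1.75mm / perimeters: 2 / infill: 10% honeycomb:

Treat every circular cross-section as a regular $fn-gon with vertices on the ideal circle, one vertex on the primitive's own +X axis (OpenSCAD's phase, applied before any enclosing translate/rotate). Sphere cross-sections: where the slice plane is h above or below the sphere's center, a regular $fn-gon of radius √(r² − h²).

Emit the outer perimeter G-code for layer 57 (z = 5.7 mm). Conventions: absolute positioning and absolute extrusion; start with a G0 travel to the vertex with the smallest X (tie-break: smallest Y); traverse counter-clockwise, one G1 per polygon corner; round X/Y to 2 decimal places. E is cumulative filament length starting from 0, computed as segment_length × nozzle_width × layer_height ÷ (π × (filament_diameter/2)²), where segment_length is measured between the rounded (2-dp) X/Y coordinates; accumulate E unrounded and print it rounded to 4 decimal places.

At z = 5.7 mm: the cube is present — its section is the full 6.5×24.5 rectangle; the sphere at (-3, 0) does not reach this height (|z−center|=11.800 > r=6.5); the cylinder at (12.5, 10) does not reach this height (z outside [0.5, 5.5]); Merging all regions: only the 6.5×24.5 cube is present, so the union is just that shape — 1 connected region; the cylinder at (9.5, 8.5) does not reach this height (z outside [7.5, 27.5]); After the difference (first − rest): none of the subtracted shapes is present at this height, so that combined region is unchanged — 1 connected region. The outline is a single polygon with 4 vertices. Extrusion per mm of travel: 0.4 × 0.1 / (π × 0.875²) = 0.016630. Accumulating E over each segment gives final E = 1.0311.

G0 X0.00 Y0.00 Z5.70
G1 X6.50 Y0.00 E0.1081
G1 X6.50 Y24.50 E0.5155
G1 X0.00 Y24.50 E0.6236
G1 X0.00 Y0.00 E1.0311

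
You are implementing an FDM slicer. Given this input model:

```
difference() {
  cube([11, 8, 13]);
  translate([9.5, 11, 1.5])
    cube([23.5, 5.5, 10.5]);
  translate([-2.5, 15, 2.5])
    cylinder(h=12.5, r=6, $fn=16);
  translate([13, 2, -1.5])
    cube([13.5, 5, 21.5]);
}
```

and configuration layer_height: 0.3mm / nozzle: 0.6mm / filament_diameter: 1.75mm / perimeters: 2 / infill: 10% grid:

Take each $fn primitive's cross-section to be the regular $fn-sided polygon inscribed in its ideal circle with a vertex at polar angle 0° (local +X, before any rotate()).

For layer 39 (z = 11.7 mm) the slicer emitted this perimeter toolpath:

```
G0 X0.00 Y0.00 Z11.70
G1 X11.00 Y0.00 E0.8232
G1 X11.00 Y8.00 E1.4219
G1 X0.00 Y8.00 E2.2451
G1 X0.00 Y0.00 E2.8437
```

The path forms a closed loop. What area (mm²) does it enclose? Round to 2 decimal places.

88.00 mm²

Apply the shoelace formula to the sequence of (X, Y) vertices; enclosed area = 88.00 mm².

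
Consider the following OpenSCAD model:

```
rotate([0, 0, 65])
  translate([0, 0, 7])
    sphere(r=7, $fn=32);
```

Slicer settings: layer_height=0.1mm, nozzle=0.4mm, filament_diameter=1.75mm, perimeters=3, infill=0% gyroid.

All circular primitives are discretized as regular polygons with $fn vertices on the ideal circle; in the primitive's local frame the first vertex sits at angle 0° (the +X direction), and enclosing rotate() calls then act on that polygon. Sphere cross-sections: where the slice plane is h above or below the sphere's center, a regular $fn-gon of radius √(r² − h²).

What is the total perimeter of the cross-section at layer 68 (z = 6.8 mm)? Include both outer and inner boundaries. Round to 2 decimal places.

43.89 mm

At z = 6.8 mm: the r=7 sphere slices to a regular 32-gon of circumradius 6.997 (√(r²−h²) with h=0.2 from center) (perimeter = 2·32·6.997·sin(180°/32) = 43.89 mm); (rotated 65° about Z; rotation is an isometry so areas/perimeters/island counts are preserved). Overall, the cross-section is a single solid region. Total boundary length (outer) = 43.89 mm.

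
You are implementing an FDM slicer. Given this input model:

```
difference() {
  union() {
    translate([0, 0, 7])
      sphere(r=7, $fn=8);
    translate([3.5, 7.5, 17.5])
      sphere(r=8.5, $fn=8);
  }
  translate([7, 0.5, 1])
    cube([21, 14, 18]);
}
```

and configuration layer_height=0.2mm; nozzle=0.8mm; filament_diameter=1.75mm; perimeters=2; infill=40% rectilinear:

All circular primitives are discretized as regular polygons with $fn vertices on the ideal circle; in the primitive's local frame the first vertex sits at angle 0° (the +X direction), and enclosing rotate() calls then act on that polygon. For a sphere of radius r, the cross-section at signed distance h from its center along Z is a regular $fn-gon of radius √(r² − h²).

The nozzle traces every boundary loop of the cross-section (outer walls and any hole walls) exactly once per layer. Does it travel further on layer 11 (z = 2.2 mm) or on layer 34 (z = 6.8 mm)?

Layer 11 (z = 2.2): the r=7 sphere contributes a regular 8-gon of circumradius √(7²−4.8²) = 5.095 (perimeter = 2·8·5.095·sin(180°/8) = 31.20 mm); the sphere at (3.5, 7.5) is absent (|z−center|=15.300 > r=8.5); Taking the union: only the r=7 sphere is present, so the union is just that shape — boundary = 31.20 mm; the 21×14 cube at (7, 0.5) contributes its full rectangle (perimeter 70.00 mm); After the difference (first − rest): starting from the result so far, the 21×14 cube at (7, 0.5) misses the remaining region (no effect) — boundary = 31.20 mm. So its perimeter = 31.20 mm. Layer 34 (z = 6.8): the r=7 sphere slices to a regular 8-gon of circumradius 6.997 (√(r²−h²) with h=0.2 from center) (perimeter = 2·8·6.997·sin(180°/8) = 42.84 mm); the sphere at (3.5, 7.5) does not reach this height (|z−center|=10.700 > r=8.5); Merging all regions: only the r=7 sphere is present, so the union is just that shape — boundary = 42.84 mm; the 21×14 cube at (7, 0.5) contributes its full rectangle (perimeter 70.00 mm); Taking the first minus the rest: starting from that combined region, the 21×14 cube at (7, 0.5) misses the remaining region (no effect) — boundary = 42.84 mm. So its perimeter = 42.84 mm. Layer 34 is larger (42.84 vs 31.20 mm).

layer 34 (z = 6.8 mm)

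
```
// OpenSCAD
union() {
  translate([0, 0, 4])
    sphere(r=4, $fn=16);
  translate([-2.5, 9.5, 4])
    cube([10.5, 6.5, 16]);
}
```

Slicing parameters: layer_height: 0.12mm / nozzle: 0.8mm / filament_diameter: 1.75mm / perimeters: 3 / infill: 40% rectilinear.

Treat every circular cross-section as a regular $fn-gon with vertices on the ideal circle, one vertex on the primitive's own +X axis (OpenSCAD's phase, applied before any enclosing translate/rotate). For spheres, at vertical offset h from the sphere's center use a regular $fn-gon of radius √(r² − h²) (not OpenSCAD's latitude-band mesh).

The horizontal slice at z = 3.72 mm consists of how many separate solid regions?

1

At z = 3.72 mm: the r=4 sphere contributes a regular 16-gon of circumradius √(4²−0.28²) = 3.990; the cube at (-2.5, 9.5) is absent (z outside [4, 20]); Combining (union): only the r=4 sphere is present, so the union is just that shape — 1 connected region. The result has 1 disconnected region.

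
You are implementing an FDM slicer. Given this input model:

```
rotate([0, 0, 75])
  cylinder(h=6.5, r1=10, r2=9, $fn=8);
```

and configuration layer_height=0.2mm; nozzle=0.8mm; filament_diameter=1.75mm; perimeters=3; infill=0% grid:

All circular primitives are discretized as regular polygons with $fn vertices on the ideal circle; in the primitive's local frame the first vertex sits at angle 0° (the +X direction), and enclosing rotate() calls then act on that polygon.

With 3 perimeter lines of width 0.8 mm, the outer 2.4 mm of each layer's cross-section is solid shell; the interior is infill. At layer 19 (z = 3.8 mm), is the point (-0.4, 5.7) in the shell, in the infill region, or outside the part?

At z = 3.8 mm: the cone: at t=0.585 of its height the radius interpolates to r₁+(r₂−r₁)t = 9.415, giving a regular 8-gon of that circumradius; (rotated 75° about Z; rotation is an isometry so areas/perimeters/island counts are preserved). Overall, the cross-section is a single solid region. Undo the 75° rotation: the query point maps to (5.402, 1.862) in the un-rotated model frame. The nearest boundary edge runs (9.42, 0.00)→(6.66, 6.66); distance from the point to it = 3.00 mm. The point is inside the cross-section and 3.00 mm from the nearest boundary — more than the 2.4 mm shell width (3 × 0.8), so it's in the infill interior.

infill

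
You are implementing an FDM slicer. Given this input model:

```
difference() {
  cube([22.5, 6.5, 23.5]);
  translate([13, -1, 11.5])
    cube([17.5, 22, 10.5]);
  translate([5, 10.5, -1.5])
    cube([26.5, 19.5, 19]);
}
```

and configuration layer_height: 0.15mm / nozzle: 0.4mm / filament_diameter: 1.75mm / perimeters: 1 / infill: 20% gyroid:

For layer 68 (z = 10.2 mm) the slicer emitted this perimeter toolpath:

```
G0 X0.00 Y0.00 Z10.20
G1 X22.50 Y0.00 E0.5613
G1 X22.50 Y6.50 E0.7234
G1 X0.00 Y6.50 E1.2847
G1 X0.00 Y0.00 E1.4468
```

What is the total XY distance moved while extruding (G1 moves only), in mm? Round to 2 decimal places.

Sum the Euclidean lengths of each G1 segment: total = 58.00 mm.

58.00 mm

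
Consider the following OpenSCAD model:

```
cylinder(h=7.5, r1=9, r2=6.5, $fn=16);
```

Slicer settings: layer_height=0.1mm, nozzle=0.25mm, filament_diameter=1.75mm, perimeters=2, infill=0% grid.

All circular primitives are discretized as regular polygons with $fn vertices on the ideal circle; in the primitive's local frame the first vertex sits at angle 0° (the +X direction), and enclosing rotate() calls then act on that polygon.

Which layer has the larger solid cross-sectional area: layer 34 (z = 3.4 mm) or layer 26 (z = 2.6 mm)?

layer 26 (z = 2.6 mm)

Layer 34 (z = 3.4): the cone (r1=9→r2=6.5) has section circumradius 7.867 here — a regular 16-gon (area = (16/2)·7.867²·sin(360°/16) = 189.46 mm²). So its area = 189.46 mm². Layer 26 (z = 2.6): the cone contributes a regular 16-gon of circumradius 8.133 (interpolated between r1=9 and r2=6.5 at t=0.347) (area = (16/2)·8.133²·sin(360°/16) = 202.52 mm²). So its area = 202.52 mm². Layer 26 is larger (202.52 vs 189.46 mm²).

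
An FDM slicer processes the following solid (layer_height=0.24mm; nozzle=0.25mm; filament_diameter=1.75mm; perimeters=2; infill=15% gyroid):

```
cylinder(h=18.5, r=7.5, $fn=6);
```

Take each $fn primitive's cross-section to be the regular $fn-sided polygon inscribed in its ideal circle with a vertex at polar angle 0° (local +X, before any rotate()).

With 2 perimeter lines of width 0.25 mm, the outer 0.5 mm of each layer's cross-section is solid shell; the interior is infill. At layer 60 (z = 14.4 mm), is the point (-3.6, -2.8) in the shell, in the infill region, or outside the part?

At z = 14.4 mm: the r=7.5 cylinder gives a regular 6-gon of circumradius 7.5 (constant along its height). Overall, the cross-section is a single solid region. The nearest boundary edge runs (-7.50, 0.00)→(-3.75, -6.50); distance from the point to it = 1.98 mm. The point is inside the cross-section and 1.98 mm from the nearest boundary — more than the 0.5 mm shell width (2 × 0.25), so it's in the infill interior.

infill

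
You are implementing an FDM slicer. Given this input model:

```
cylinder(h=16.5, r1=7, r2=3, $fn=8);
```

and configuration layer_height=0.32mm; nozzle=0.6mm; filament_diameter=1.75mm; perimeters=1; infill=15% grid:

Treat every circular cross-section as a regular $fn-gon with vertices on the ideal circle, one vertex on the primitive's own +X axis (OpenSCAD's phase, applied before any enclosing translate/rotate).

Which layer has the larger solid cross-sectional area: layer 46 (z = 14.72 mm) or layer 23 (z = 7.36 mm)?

Layer 46 (z = 14.72): the cone (r1=7→r2=3) has section circumradius 3.432 here — a regular 8-gon (area = (8/2)·3.432²·sin(360°/8) = 33.31 mm²). So its area = 33.31 mm². Layer 23 (z = 7.36): the cone: at t=0.446 of its height the radius interpolates to r₁+(r₂−r₁)t = 5.216, giving a regular 8-gon of that circumradius (area = (8/2)·5.216²·sin(360°/8) = 76.94 mm²). So its area = 76.94 mm². Layer 23 is larger (76.94 vs 33.31 mm²).

layer 23 (z = 7.36 mm)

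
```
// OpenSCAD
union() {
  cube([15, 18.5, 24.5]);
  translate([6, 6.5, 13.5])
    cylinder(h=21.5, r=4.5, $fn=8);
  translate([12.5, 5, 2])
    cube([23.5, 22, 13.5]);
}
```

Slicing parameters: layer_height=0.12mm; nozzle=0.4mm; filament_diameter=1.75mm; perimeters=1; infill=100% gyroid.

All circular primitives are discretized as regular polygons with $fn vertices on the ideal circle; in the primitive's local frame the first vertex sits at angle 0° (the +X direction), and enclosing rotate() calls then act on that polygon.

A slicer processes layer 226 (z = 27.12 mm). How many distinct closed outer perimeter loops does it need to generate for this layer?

1

At z = 27.12 mm: the cube does not reach this height (z outside [0, 24.5]); the r=4.5 cylinder at (6, 6.5) contributes a regular 8-gon of circumradius 4.5; the cube at (12.5, 5) is not intersected at this z (z outside [2, 15.5]); Merging all regions: only the r=4.5 cylinder at (6, 6.5) is present, so the union is just that shape — 1 connected region. The result has 1 disconnected region.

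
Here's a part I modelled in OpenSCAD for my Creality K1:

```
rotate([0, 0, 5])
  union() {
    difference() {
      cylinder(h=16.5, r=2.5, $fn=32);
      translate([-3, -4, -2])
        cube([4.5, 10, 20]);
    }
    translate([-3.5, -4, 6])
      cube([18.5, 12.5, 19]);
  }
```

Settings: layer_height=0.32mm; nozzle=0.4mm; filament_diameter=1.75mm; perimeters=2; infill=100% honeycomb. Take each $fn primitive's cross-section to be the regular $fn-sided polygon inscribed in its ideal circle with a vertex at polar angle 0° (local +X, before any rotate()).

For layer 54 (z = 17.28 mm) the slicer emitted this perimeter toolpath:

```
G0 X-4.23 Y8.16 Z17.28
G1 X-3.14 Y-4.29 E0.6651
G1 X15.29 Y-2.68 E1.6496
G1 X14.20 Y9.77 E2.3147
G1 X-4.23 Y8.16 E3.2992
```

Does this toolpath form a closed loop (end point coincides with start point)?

Start point (G0): (-4.23, 8.16). End point (last G1): the path returns to the start — closed.

yes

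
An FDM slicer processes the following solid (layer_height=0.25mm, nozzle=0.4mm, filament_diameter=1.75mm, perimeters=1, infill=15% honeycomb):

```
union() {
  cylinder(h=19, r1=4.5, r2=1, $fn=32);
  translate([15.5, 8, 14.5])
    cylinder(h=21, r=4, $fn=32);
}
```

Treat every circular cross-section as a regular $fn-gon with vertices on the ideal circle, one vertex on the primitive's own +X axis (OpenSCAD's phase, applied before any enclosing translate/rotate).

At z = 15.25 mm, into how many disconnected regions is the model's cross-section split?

At z = 15.25 mm: the cone contributes a regular 32-gon of circumradius 1.691 (interpolated between r1=4.5 and r2=1 at t=0.803); the r=4 cylinder at (15.5, 8) contributes a regular 32-gon of circumradius 4; Merging all regions: the 2 present regions are separate (no shared area or edge), so areas and boundary lengths simply add and each stays a separate island — 2 connected regions. The result has 2 disconnected regions.

2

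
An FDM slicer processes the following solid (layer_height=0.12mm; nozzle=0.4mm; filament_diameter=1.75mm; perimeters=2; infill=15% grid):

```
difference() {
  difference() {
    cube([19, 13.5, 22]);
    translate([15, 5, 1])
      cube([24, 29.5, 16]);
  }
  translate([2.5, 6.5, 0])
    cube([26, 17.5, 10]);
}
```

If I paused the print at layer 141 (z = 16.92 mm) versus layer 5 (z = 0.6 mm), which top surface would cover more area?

layer 141 (z = 16.92 mm)

Layer 141 (z = 16.92): the 19×13.5 cube contributes its full rectangle (area 256.50 mm²); the cube at (15, 5) is present — its section is the full 24×29.5 rectangle (area 708.00 mm²); Subtracting the remaining from the first: starting from the 19×13.5 cube (256.50 mm²), the 24×29.5 cube at (15, 5) partially overlaps it — only the 34.00 mm² overlap (of its 708.00 mm²) is removed, clipping the outline — area = 222.50 mm²; the cube at (2.5, 6.5) does not reach this height (z outside [0, 10]); Taking the first minus the rest: none of the subtracted shapes is present at this height, so that combined region is unchanged — area = 222.50 mm². So its area = 222.50 mm². Layer 5 (z = 0.6): the cube (footprint 19×13.5) is included at this height (area 256.50 mm²); the cube at (15, 5) does not reach this height (z outside [1, 17]); Subtracting the remaining from the first: none of the subtracted shapes is present at this height, so the 19×13.5 cube is unchanged — area = 256.50 mm²; the cube at (2.5, 6.5) (footprint 26×17.5) is included at this height (area 455.00 mm²); Subtracting the remaining from the first: starting from the result so far (256.50 mm²), the 26×17.5 cube at (2.5, 6.5) partially overlaps it — only the 115.50 mm² overlap (of its 455.00 mm²) is removed, clipping the outline — area = 141.00 mm². So its area = 141.00 mm². Layer 141 is larger (222.50 vs 141.00 mm²).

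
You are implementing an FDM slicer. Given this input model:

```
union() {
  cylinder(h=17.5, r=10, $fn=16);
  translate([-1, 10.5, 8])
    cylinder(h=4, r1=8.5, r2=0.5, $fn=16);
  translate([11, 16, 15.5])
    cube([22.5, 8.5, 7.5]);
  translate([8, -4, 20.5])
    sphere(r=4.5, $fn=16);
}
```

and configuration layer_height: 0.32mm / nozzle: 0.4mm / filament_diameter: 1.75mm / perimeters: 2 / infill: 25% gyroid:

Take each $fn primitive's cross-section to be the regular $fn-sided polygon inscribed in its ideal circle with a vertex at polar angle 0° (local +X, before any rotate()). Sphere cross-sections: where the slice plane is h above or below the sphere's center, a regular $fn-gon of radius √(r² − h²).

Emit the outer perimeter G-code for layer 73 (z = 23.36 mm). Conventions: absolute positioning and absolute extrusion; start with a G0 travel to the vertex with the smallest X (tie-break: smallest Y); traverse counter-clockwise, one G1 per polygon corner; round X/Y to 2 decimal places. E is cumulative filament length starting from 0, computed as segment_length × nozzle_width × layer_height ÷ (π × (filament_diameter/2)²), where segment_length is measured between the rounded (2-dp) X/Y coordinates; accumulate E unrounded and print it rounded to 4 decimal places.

G0 X4.53 Y-4.00 Z23.36
G1 X4.79 Y-5.33 E0.0721
G1 X5.54 Y-6.46 E0.1443
G1 X6.67 Y-7.21 E0.2165
G1 X8.00 Y-7.47 E0.2886
G1 X9.33 Y-7.21 E0.3607
G1 X10.46 Y-6.46 E0.4329
G1 X11.21 Y-5.33 E0.5050
G1 X11.47 Y-4.00 E0.5772
G1 X11.21 Y-2.67 E0.6493
G1 X10.46 Y-1.54 E0.7215
G1 X9.33 Y-0.79 E0.7936
G1 X8.00 Y-0.53 E0.8657
G1 X6.67 Y-0.79 E0.9379
G1 X5.54 Y-1.54 E1.0100
G1 X4.79 Y-2.67 E1.0822
G1 X4.53 Y-4.00 E1.1543

At z = 23.36 mm: the cylinder is not intersected at this z (z outside [0, 17.5]); the cone at (-1, 10.5) is not intersected at this z (z outside [8, 12]); the cube at (11, 16) is not intersected at this z (z outside [15.5, 23]); the r=4.5 sphere at (8, -4) slices to a regular 16-gon of circumradius 3.474 (√(r²−h²) with h=2.86 from center); Merging all regions: only the r=4.5 sphere at (8, -4) is present, so the union is just that shape — 1 connected region. The outline is a single polygon with 16 vertices. Extrusion per mm of travel: 0.4 × 0.32 / (π × 0.875²) = 0.053216. Accumulating E over each segment gives final E = 1.1543.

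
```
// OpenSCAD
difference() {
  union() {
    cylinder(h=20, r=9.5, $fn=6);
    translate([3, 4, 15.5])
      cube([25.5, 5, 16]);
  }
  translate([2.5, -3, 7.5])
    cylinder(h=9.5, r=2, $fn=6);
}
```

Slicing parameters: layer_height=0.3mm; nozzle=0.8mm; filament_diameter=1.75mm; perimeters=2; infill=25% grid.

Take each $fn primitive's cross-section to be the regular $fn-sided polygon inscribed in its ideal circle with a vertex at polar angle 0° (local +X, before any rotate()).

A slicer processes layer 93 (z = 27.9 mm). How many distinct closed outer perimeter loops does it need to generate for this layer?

1

At z = 27.9 mm: the cylinder is absent (z outside [0, 20]); the 25.5×5 cube at (3, 4) contributes its full rectangle; Taking the union: only the 25.5×5 cube at (3, 4) is present, so the union is just that shape — 1 connected region; the cylinder at (2.5, -3) is not intersected at this z (z outside [7.5, 17]); Subtracting the remaining from the first: none of the subtracted shapes is present at this height, so that combined region is unchanged — 1 connected region. The result has 1 disconnected region.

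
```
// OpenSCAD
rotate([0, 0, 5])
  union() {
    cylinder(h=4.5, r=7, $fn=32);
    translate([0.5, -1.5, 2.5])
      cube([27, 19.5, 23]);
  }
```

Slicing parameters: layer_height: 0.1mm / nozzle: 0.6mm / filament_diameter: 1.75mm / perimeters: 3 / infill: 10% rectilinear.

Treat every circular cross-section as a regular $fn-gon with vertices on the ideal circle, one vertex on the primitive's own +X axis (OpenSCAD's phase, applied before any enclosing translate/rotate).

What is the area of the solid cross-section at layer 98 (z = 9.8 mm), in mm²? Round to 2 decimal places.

At z = 9.8 mm: the cylinder is not intersected at this z (z outside [0, 4.5]); the cube at (0.5, -1.5) (footprint 27×19.5) is included at this height (area 526.50 mm²); Taking the union: only the 27×19.5 cube at (0.5, -1.5) is present, so the union is just that shape — area = 526.50 mm²; (whole slice rotated 5° about Z — lengths, areas and connectivity unchanged). Overall, the cross-section is a single solid region. Net area = 526.50 mm².

526.50 mm²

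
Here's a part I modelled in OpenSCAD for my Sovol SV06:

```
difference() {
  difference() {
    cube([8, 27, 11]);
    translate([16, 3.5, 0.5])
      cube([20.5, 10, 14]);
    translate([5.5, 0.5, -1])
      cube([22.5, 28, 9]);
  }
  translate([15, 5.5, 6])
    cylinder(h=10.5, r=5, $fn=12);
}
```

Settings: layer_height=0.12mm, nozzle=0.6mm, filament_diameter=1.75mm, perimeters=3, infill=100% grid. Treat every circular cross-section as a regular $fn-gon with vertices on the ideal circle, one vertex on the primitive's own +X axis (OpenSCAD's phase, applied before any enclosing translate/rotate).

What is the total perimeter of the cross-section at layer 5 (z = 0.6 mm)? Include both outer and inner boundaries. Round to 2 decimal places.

70.00 mm

At z = 0.6 mm: the cube (footprint 8×27) is included at this height (perimeter 70.00 mm); the cube at (16, 3.5) is present — its section is the full 20.5×10 rectangle (perimeter 61.00 mm); the cube at (5.5, 0.5) is present — its section is the full 22.5×28 rectangle (perimeter 101.00 mm); Taking the first minus the rest: starting from the 8×27 cube, the 20.5×10 cube at (16, 3.5) misses the remaining region (no effect); the 22.5×28 cube at (5.5, 0.5) partially overlaps it — only the 66.25 mm² overlap (of its 630.00 mm²) is removed, clipping the outline — boundary = 70.00 mm; the cylinder at (15, 5.5) does not reach this height (z outside [6, 16.5]); After the difference (first − rest): none of the subtracted shapes is present at this height, so the result so far is unchanged — boundary = 70.00 mm. Overall, the cross-section is a single solid region. Total boundary length (outer) = 70.00 mm.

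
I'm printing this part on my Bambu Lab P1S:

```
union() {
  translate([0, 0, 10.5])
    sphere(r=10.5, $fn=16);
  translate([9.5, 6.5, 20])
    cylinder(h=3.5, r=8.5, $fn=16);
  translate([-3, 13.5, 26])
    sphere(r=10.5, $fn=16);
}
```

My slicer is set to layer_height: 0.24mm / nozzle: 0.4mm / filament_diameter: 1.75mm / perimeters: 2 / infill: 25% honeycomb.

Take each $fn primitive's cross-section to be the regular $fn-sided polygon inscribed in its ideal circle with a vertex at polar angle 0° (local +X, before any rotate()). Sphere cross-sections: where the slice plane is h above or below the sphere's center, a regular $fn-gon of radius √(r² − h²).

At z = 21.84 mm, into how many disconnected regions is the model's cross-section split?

At z = 21.84 mm: the sphere is not intersected at this z (|z−center|=11.340 > r=10.5); the r=8.5 cylinder at (9.5, 6.5) contributes a regular 16-gon of circumradius 8.5; the sphere at (-3, 13.5): section is a regular 16-gon, circumradius = √(r²−h²) = √(10.5²−4.16²) = 9.641; Taking the union: the regions partially overlap (shared area 26.17 mm²), so overlapping operands fuse into one piece — 1 connected region. The result has 1 disconnected region.

1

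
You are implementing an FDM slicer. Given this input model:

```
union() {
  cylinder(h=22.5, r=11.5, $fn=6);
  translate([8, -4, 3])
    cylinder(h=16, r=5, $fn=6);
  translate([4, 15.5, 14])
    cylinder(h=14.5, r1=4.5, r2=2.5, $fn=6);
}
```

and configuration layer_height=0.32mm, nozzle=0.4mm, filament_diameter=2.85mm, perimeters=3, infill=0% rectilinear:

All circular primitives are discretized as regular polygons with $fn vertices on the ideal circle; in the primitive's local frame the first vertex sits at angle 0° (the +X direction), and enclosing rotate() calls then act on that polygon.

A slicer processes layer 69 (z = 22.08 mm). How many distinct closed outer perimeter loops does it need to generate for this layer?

2

At z = 22.08 mm: the r=11.5 cylinder gives a regular 6-gon of circumradius 11.5 (constant along its height); the cylinder at (8, -4) is absent (z outside [3, 19]); the cone at (4, 15.5) (r1=4.5→r2=2.5) has section circumradius 3.386 here — a regular 6-gon; Taking the union: the 2 present regions are separate (no shared area or edge), so areas and boundary lengths simply add and each stays a separate island — 2 connected regions. The result has 2 disconnected regions.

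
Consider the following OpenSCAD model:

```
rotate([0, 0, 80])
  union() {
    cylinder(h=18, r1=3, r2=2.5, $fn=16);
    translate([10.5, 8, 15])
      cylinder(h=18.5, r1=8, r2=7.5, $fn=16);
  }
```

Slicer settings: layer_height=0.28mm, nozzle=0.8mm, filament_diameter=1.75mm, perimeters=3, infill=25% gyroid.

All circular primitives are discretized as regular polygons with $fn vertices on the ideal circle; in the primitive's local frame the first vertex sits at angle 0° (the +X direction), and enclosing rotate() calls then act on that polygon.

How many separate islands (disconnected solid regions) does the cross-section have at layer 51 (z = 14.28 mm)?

At z = 14.28 mm: the cone: at t=0.793 of its height the radius interpolates to r₁+(r₂−r₁)t = 2.603, giving a regular 16-gon of that circumradius; the cone at (10.5, 8) does not reach this height (z outside [15, 33.5]); Taking the union: only the cone is present, so the union is just that shape — 1 connected region; (whole slice rotated 80° about Z — lengths, areas and connectivity unchanged). Overall, the cross-section is a single solid region. Island count = 1.

1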